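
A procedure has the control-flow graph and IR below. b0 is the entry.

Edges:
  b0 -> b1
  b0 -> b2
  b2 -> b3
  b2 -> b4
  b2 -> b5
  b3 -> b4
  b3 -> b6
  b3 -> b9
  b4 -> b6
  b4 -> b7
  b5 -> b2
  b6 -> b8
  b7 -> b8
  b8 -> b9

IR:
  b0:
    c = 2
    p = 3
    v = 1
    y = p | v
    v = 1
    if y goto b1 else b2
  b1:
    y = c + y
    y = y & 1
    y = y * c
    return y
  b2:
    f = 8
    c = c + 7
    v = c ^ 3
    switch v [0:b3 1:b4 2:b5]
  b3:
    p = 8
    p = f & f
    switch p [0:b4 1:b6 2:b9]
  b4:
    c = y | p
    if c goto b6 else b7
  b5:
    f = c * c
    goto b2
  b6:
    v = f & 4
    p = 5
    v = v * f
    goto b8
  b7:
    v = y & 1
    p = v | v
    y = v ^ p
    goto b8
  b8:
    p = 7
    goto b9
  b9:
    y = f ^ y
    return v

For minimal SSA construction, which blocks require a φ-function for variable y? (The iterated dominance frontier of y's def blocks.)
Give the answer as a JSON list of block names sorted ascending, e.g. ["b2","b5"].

Answer: ["b8", "b9"]

Working:
idom tree: b1←b0 b2←b0 b3←b2 b4←b2 b5←b2 b6←b2 b7←b4 b8←b2 b9←b2
Join-block Dom:
  b2: preds {b0,b5}: {b0} ∩ {b0,b2,b5} = {b0}; idom=b0
  b4: preds {b2,b3}: {b0,b2} ∩ {b0,b2,b3} = {b0,b2}; idom=b2
  b6: preds {b3,b4}: {b0,b2,b3} ∩ {b0,b2,b4} = {b0,b2}; idom=b2
  b8: preds {b6,b7}: {b0,b2,b6} ∩ {b0,b2,b4,b7} = {b0,b2}; idom=b2
  b9: preds {b3,b8}: {b0,b2,b3} ∩ {b0,b2,b8} = {b0,b2}; idom=b2

DF walk-up:
  b2←b0: walk · to b0
  b2←b5: walk b5→b2 to b0
  b4←b2: walk · to b2
  b4←b3: walk b3 to b2
  b6←b3: walk b3 to b2
  b6←b4: walk b4 to b2
  b8←b6: walk b6 to b2
  b8←b7: walk b7→b4 to b2
  b9←b3: walk b3 to b2
  b9←b8: walk b8 to b2
  b0: DF=∅
  b1: DF=∅
  b2: DF={b2}
  b3: DF={b4,b6,b9}
  b4: DF={b6,b8}
  b5: DF={b2}
  b6: DF={b8}
  b7: DF={b8}
  b8: DF={b9}
  b9: DF=∅

φ for y: defs {b0,b1,b7,b9}
  DF⁺ = {b8,b9}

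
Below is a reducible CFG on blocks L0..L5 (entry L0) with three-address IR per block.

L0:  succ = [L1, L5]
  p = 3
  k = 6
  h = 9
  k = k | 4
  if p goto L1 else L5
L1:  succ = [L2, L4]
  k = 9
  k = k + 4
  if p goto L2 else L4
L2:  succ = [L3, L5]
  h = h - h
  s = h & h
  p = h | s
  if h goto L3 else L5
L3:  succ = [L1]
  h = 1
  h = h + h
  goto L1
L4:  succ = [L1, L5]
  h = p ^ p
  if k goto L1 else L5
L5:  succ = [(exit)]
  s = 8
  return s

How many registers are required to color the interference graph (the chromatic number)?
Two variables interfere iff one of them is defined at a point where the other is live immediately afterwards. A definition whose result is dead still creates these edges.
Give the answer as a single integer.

Block summaries:
  L0: {h,k,p} / ∅
  L1: {k} / {p}
  L2: {h,p,s} / {h}
  L3: {h} / ∅
  L4: {h} / {k,p}
  L5: {s} / ∅

Liveness:
  L0 li=∅ lo={h,p}
  L1 li={h,p} lo={h,k,p}
  L2 li={h} lo={p}
  L3 li={p} lo={h,p}
  L4 li={k,p} lo={h,p}
  L5 li=∅ lo=∅

Conflict graph:
  h — {k,p,s}
  k — {h,p}
  p — {h,k}
  s — {h}

Colouring:
  {h,k,p} pairwise interfere (3-clique) ⇒ χ ≥ 3
  assign h→R0 k→R1 p→R2 s→R1 — no edge inside a register ⇒ χ ≤ 3
  χ = 3

Answer: 3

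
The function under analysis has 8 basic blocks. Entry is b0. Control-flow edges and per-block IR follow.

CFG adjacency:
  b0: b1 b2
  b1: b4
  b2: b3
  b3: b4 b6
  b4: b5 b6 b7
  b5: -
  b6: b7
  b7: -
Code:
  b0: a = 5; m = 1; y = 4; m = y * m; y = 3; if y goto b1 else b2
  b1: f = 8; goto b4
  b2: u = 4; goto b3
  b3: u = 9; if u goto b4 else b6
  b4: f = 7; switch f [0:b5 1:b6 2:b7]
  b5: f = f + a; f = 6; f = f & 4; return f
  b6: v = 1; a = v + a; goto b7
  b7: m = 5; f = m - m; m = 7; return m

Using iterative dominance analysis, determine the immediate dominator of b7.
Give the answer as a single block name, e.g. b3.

Answer: b0

Working:
idom tree: b1←b0 b2←b0 b3←b2 b4←b0 b5←b4 b6←b0 b7←b0
Dom∩ at merges:
  b4: preds {b1,b3}: {b0,b1} ∩ {b0,b2,b3} = {b0}; idom=b0
  b6: preds {b3,b4}: {b0,b2,b3} ∩ {b0,b4} = {b0}; idom=b0
  b7: preds {b4,b6}: {b0,b4} ∩ {b0,b6} = {b0}; idom=b0

idom(b7) = b0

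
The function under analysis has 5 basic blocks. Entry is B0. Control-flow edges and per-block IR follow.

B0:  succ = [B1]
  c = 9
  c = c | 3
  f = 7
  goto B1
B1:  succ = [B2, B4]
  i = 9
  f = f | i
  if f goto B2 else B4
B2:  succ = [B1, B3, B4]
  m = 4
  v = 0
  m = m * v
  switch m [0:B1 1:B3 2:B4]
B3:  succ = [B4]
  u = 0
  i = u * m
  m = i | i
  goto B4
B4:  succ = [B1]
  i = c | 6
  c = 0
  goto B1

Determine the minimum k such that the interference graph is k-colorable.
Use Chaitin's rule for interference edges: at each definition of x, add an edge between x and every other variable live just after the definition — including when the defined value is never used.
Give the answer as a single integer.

Block summaries:
  B0: def={c,f} ue=∅
  B1: def={f,i} ue={f}
  B2: def={m,v} ue=∅
  B3: def={i,m,u} ue={m}
  B4: def={c,i} ue={c}

Live sets:
  B0 li=∅ lo={c,f}
  B1 li={c,f} lo={c,f}
  B2 li={c,f} lo={c,f,m}
  B3 li={c,f,m} lo={c,f}
  B4 li={c,f} lo={c,f}

Interference:
  c — {f,i,m,u,v}
  f — {c,i,m,u,v}
  i — {c,f}
  m — {c,f,u,v}
  u — {c,f,m}
  v — {c,f,m}

Chromatic number:
  clique {c,f,m,u} ⇒ need ≥ 4
  4-colouring: R0={c}  R1={f}  R2={i,m}  R3={u,v}
  χ = 4

Answer: 4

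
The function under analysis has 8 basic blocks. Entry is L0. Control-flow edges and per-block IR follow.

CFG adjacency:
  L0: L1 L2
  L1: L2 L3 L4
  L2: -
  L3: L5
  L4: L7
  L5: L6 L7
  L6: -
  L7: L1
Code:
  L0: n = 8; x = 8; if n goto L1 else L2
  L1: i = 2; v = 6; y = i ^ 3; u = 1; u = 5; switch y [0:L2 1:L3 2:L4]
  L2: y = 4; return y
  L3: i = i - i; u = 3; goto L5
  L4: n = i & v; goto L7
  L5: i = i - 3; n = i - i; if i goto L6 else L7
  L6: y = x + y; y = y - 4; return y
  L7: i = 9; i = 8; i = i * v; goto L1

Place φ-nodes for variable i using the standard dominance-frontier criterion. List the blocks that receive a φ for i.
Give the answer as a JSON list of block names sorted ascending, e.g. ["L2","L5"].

idom tree: L1←L0 L2←L0 L3←L1 L4←L1 L5←L3 L6←L5 L7←L1
Dom at joins:
  L1: preds {L0,L7}: {L0} ∩ {L0,L1,L7} = {L0}; idom=L0
  L2: preds {L0,L1}: {L0} ∩ {L0,L1} = {L0}; idom=L0
  L7: preds {L4,L5}: {L0,L1,L4} ∩ {L0,L1,L3,L5} = {L0,L1}; idom=L1

Frontier:
  L1←L0: walk · to L0
  L1←L7: walk L7→L1 to L0
  L2←L0: walk · to L0
  L2←L1: walk L1 to L0
  L7←L4: walk L4 to L1
  L7←L5: walk L5→L3 to L1
  DF(L0)=∅
  DF(L1)={L1,L2}
  DF(L2)=∅
  DF(L3)={L7}
  DF(L4)={L7}
  DF(L5)={L7}
  DF(L6)=∅
  DF(L7)={L1}

φ for i: defs {L1,L3,L5,L7}
  DF⁺ = {L1,L2,L7}

Answer: ["L1", "L2", "L7"]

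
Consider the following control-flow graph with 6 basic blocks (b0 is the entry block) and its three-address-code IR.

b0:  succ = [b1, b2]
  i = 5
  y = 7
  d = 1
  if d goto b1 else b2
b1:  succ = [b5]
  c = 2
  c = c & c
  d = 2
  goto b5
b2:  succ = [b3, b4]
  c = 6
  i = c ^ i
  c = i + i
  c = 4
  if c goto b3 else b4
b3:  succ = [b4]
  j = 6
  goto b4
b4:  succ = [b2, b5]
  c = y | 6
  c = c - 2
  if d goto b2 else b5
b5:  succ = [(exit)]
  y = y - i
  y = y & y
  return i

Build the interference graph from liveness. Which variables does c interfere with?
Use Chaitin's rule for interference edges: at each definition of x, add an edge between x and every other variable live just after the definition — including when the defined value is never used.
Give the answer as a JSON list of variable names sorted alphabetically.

Per-block:
  b0: def={d,i,y} ue=∅
  b1: def={c,d} ue=∅
  b2: def={c,i} ue={i}
  b3: def={j} ue=∅
  b4: def={c} ue={d,y}
  b5: def={y} ue={i,y}

Live sets:
  b0 li=∅ lo={d,i,y}
  b1 li={i,y} lo={i,y}
  b2 li={d,i,y} lo={d,i,y}
  b3 li={d,i,y} lo={d,i,y}
  b4 li={d,i,y} lo={d,i,y}
  b5 li={i,y} lo=∅

Conflict graph:
  c↔{d,i,y}
  d↔{c,i,j,y}
  i↔{c,d,j,y}
  j↔{d,i,y}
  y↔{c,d,i,j}

N(c) = ["d", "i", "y"]

Answer: ["d", "i", "y"]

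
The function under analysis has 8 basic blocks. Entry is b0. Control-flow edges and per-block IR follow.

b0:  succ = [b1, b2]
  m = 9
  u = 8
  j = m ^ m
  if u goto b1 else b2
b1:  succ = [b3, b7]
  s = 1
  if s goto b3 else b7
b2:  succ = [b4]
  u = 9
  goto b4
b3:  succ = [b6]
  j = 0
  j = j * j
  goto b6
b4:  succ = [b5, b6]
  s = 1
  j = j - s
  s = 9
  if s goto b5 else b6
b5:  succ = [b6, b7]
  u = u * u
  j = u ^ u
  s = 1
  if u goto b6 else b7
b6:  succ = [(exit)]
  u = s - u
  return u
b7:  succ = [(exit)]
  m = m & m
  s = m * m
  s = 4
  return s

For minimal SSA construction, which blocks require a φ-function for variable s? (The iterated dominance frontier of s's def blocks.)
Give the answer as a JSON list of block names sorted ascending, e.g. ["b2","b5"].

Answer: ["b6", "b7"]

Analysis:
idom tree: b1←b0 b2←b0 b3←b1 b4←b2 b5←b4 b6←b0 b7←b0
Join-block Dom:
  b6: preds {b3,b4,b5}: {b0,b1,b3} ∩ {b0,b2,b4} ∩ {b0,b2,b4,b5} = {b0}; idom=b0
  b7: preds {b1,b5}: {b0,b1} ∩ {b0,b2,b4,b5} = {b0}; idom=b0

DF derivation:
  b6←b3: walk b3→b1 to b0
  b6←b4: walk b4→b2 to b0
  b6←b5: walk b5→b4→b2 to b0
  b7←b1: walk b1 to b0
  b7←b5: walk b5→b4→b2 to b0
  DF(b0)=∅
  DF(b1)={b6,b7}
  DF(b2)={b6,b7}
  DF(b3)={b6}
  DF(b4)={b6,b7}
  DF(b5)={b6,b7}
  DF(b6)=∅
  DF(b7)=∅

φ for s: defs {b1,b4,b5,b7}
  DF⁺ = {b6,b7}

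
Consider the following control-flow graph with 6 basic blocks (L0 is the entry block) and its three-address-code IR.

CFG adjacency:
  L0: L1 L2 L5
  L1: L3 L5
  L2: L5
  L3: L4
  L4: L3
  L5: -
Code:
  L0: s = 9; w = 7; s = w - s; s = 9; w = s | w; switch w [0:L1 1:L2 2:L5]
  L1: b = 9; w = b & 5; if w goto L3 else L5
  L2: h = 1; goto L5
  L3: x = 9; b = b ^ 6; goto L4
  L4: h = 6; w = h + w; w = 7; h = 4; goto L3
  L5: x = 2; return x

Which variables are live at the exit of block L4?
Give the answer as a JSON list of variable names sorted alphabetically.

Answer: ["b", "w"]

Derivation:
def/use:
  L0 def {s,w} use ∅
  L1 def {b,w} use ∅
  L2 def {h} use ∅
  L3 def {b,x} use {b}
  L4 def {h,w} use {w}
  L5 def {x} use ∅

Liveness:
  live L0: ∅→∅
  live L1: ∅→{b,w}
  live L2: ∅→∅
  live L3: {b,w}→{b,w}
  live L4: {b,w}→{b,w}
  live L5: ∅→∅

live-out(L4) = ["b", "w"]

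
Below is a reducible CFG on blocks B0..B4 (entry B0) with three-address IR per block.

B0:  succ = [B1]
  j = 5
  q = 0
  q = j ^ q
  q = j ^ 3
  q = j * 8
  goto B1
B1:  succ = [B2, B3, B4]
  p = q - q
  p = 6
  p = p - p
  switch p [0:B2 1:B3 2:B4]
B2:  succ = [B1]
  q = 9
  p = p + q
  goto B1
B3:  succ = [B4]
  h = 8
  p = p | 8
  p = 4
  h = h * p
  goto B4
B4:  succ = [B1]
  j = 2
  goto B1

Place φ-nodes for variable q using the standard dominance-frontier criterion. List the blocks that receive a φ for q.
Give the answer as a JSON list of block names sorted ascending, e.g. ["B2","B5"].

Answer: ["B1"]

Working:
idom tree: B1←B0 B2←B1 B3←B1 B4←B1
Dom∩ at merges:
  B1: preds {B0,B2,B4}: {B0} ∩ {B0,B1,B2} ∩ {B0,B1,B4} = {B0}; idom=B0
  B4: preds {B1,B3}: {B0,B1} ∩ {B0,B1,B3} = {B0,B1}; idom=B1

DF walk-up:
  join B1 pred B0: · stop@B0
  join B1 pred B2: B2→B1 stop@B0
  join B1 pred B4: B4→B1 stop@B0
  join B4 pred B1: · stop@B1
  join B4 pred B3: B3 stop@B1
  DF(B0)=∅
  DF(B1)={B1}
  DF(B2)={B1}
  DF(B3)={B4}
  DF(B4)={B1}

φ for q: defs {B0,B2}
  DF⁺ = {B1}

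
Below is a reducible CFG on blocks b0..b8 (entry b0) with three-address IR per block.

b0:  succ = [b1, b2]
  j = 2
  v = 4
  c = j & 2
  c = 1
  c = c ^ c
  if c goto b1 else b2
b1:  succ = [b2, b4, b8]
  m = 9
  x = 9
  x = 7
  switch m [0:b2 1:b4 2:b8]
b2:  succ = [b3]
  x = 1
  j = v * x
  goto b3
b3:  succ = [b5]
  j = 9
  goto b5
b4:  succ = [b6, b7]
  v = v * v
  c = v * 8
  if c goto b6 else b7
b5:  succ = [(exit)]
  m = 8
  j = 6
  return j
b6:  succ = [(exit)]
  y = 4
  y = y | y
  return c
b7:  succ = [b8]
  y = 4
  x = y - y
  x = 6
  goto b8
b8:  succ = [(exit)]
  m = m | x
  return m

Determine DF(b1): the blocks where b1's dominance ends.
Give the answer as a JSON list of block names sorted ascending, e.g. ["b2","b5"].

Answer: ["b2"]

Analysis:
idom tree: b1←b0 b2←b0 b3←b2 b4←b1 b5←b3 b6←b4 b7←b4 b8←b1
Dom∩ at merges:
  b2: preds {b0,b1}: {b0} ∩ {b0,b1} = {b0}; idom=b0
  b8: preds {b1,b7}: {b0,b1} ∩ {b0,b1,b4,b7} = {b0,b1}; idom=b1

DF walk-up:
  b2←b0: walk · to b0
  b2←b1: walk b1 to b0
  b8←b1: walk · to b1
  b8←b7: walk b7→b4 to b1
  b0 → ∅
  b1 → {b2}
  b2 → ∅
  b3 → ∅
  b4 → {b8}
  b5 → ∅
  b6 → ∅
  b7 → {b8}
  b8 → ∅

DF(b1) = ["b2"]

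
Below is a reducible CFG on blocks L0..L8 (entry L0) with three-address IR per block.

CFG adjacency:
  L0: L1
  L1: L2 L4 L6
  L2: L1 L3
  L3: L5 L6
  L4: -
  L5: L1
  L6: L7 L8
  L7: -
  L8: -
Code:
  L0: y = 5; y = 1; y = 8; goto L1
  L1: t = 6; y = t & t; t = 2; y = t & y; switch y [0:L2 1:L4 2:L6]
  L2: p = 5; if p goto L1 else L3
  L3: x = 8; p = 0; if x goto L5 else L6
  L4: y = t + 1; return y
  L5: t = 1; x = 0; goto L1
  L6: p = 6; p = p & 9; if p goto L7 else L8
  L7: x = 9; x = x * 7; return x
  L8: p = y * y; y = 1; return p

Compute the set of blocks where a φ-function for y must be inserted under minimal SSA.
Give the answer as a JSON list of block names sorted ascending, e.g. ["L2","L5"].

idom tree: L1←L0 L2←L1 L3←L2 L4←L1 L5←L3 L6←L1 L7←L6 L8←L6
Join-block Dom:
  L1: preds {L0,L2,L5}: {L0} ∩ {L0,L1,L2} ∩ {L0,L1,L2,L3,L5} = {L0}; idom=L0
  L6: preds {L1,L3}: {L0,L1} ∩ {L0,L1,L2,L3} = {L0,L1}; idom=L1

Frontier:
  L1←L0: walk · to L0
  L1←L2: walk L2→L1 to L0
  L1←L5: walk L5→L3→L2→L1 to L0
  L6←L1: walk · to L1
  L6←L3: walk L3→L2 to L1
  DF(L0)=∅
  DF(L1)={L1}
  DF(L2)={L1,L6}
  DF(L3)={L1,L6}
  DF(L4)=∅
  DF(L5)={L1}
  DF(L6)=∅
  DF(L7)=∅
  DF(L8)=∅

φ for y: defs {L0,L1,L4,L8}
  DF⁺ = {L1}

Answer: ["L1"]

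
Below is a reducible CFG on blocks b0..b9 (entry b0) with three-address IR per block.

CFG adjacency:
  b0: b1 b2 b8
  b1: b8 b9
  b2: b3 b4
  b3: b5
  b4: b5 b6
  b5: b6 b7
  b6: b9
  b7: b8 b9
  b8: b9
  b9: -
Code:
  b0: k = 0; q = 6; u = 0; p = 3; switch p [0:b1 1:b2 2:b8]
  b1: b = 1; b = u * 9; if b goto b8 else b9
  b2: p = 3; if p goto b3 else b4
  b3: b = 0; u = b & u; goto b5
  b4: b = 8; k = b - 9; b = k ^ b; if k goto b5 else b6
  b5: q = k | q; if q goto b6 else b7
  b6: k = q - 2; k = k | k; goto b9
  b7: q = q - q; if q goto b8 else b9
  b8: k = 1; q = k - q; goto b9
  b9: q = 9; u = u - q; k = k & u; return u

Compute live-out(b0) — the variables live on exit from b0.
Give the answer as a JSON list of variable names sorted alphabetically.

def/use:
  b0 def {k,p,q,u} use ∅
  b1 def {b} use {u}
  b2 def {p} use ∅
  b3 def {b,u} use {u}
  b4 def {b,k} use ∅
  b5 def {q} use {k,q}
  b6 def {k} use {q}
  b7 def {q} use {q}
  b8 def {k,q} use {q}
  b9 def {k,q,u} use {k,u}

Backward fixpoint:
  b0 li=∅ lo={k,q,u}
  b1 li={k,q,u} lo={k,q,u}
  b2 li={k,q,u} lo={k,q,u}
  b3 li={k,q,u} lo={k,q,u}
  b4 li={q,u} lo={k,q,u}
  b5 li={k,q,u} lo={k,q,u}
  b6 li={q,u} lo={k,u}
  b7 li={k,q,u} lo={k,q,u}
  b8 li={q,u} lo={k,u}
  b9 li={k,u} lo=∅

live-out(b0) = ["k", "q", "u"]

Answer: ["k", "q", "u"]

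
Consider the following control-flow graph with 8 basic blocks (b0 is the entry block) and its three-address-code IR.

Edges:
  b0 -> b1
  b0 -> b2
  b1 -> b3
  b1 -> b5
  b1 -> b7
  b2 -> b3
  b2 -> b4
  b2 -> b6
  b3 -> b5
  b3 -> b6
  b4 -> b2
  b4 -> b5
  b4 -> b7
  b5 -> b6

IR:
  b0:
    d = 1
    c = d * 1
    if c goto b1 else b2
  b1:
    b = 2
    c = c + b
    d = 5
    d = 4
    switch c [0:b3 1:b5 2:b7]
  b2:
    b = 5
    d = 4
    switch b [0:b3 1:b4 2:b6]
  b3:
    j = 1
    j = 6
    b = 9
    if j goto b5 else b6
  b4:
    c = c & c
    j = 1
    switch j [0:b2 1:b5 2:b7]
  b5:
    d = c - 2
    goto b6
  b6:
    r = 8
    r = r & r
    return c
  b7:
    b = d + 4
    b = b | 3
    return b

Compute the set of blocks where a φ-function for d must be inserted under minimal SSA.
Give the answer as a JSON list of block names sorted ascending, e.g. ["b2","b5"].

idom tree: b1←b0 b2←b0 b3←b0 b4←b2 b5←b0 b6←b0 b7←b0
Dom∩ at merges:
  b2: preds {b0,b4}: {b0} ∩ {b0,b2,b4} = {b0}; idom=b0
  b3: preds {b1,b2}: {b0,b1} ∩ {b0,b2} = {b0}; idom=b0
  b5: preds {b1,b3,b4}: {b0,b1} ∩ {b0,b3} ∩ {b0,b2,b4} = {b0}; idom=b0
  b6: preds {b2,b3,b5}: {b0,b2} ∩ {b0,b3} ∩ {b0,b5} = {b0}; idom=b0
  b7: preds {b1,b4}: {b0,b1} ∩ {b0,b2,b4} = {b0}; idom=b0

DF derivation:
  b2←b0: walk · to b0
  b2←b4: walk b4→b2 to b0
  b3←b1: walk b1 to b0
  b3←b2: walk b2 to b0
  b5←b1: walk b1 to b0
  b5←b3: walk b3 to b0
  b5←b4: walk b4→b2 to b0
  b6←b2: walk b2 to b0
  b6←b3: walk b3 to b0
  b6←b5: walk b5 to b0
  b7←b1: walk b1 to b0
  b7←b4: walk b4→b2 to b0
  DF(b0)=∅
  DF(b1)={b3,b5,b7}
  DF(b2)={b2,b3,b5,b6,b7}
  DF(b3)={b5,b6}
  DF(b4)={b2,b5,b7}
  DF(b5)={b6}
  DF(b6)=∅
  DF(b7)=∅

φ for d: defs {b0,b1,b2,b5}
  DF⁺ = {b2,b3,b5,b6,b7}

Answer: ["b2", "b3", "b5", "b6", "b7"]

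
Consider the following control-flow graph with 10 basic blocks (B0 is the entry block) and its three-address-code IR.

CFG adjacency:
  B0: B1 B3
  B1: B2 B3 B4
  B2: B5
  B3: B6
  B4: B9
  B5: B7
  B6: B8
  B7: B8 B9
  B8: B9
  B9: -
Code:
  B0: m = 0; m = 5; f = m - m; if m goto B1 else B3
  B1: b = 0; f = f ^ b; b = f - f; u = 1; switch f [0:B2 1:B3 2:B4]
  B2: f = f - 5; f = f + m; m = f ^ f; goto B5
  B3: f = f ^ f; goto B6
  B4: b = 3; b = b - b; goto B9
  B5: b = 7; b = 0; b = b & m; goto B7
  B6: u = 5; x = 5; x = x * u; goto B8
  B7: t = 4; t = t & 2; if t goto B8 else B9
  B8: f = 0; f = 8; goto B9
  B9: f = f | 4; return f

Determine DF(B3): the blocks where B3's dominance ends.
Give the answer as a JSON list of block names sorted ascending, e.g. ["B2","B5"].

Answer: ["B8"]

Analysis:
idom tree: B1←B0 B2←B1 B3←B0 B4←B1 B5←B2 B6←B3 B7←B5 B8←B0 B9←B0
Dom at joins:
  B3: preds {B0,B1}: {B0} ∩ {B0,B1} = {B0}; idom=B0
  B8: preds {B6,B7}: {B0,B3,B6} ∩ {B0,B1,B2,B5,B7} = {B0}; idom=B0
  B9: preds {B4,B7,B8}: {B0,B1,B4} ∩ {B0,B1,B2,B5,B7} ∩ {B0,B8} = {B0}; idom=B0

Frontier:
  join B3 pred B0: · stop@B0
  join B3 pred B1: B1 stop@B0
  join B8 pred B6: B6→B3 stop@B0
  join B8 pred B7: B7→B5→B2→B1 stop@B0
  join B9 pred B4: B4→B1 stop@B0
  join B9 pred B7: B7→B5→B2→B1 stop@B0
  join B9 pred B8: B8 stop@B0
  DF(B0)=∅
  DF(B1)={B3,B8,B9}
  DF(B2)={B8,B9}
  DF(B3)={B8}
  DF(B4)={B9}
  DF(B5)={B8,B9}
  DF(B6)={B8}
  DF(B7)={B8,B9}
  DF(B8)={B9}
  DF(B9)=∅

DF(B3) = ["B8"]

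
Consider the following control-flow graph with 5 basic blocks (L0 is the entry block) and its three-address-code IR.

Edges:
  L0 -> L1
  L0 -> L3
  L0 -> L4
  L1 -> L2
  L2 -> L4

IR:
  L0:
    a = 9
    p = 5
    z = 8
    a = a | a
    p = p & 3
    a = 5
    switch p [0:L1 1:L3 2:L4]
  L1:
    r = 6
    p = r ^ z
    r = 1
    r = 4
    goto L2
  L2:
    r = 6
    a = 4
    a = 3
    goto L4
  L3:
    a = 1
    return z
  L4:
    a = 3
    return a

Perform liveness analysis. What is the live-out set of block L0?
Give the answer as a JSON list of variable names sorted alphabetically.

Answer: ["z"]

Working:
Block summaries:
  L0: {a,p,z} / ∅
  L1: {p,r} / {z}
  L2: {a,r} / ∅
  L3: {a} / {z}
  L4: {a} / ∅

Live sets:
  L0: in=∅ out={z}
  L1: in={z} out=∅
  L2: in=∅ out=∅
  L3: in={z} out=∅
  L4: in=∅ out=∅

live-out(L0) = ["z"]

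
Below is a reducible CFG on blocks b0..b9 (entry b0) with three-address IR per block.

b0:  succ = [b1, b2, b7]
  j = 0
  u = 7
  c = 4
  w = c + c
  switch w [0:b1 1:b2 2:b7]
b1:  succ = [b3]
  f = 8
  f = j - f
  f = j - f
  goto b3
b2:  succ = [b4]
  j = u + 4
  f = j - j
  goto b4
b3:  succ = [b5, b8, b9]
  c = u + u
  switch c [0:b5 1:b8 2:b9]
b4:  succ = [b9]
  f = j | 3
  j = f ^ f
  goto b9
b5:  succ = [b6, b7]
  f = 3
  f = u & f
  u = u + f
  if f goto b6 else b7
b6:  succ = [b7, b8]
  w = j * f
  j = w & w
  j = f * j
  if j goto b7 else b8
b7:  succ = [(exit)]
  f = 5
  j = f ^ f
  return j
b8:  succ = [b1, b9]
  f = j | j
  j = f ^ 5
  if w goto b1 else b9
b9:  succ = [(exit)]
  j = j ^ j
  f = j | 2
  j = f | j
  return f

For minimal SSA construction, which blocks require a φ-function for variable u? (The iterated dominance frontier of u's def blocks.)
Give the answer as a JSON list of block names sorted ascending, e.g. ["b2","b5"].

idom tree: b1←b0 b2←b0 b3←b1 b4←b2 b5←b3 b6←b5 b7←b0 b8←b3 b9←b0
Join-block Dom:
  b1: preds {b0,b8}: {b0} ∩ {b0,b1,b3,b8} = {b0}; idom=b0
  b7: preds {b0,b5,b6}: {b0} ∩ {b0,b1,b3,b5} ∩ {b0,b1,b3,b5,b6} = {b0}; idom=b0
  b8: preds {b3,b6}: {b0,b1,b3} ∩ {b0,b1,b3,b5,b6} = {b0,b1,b3}; idom=b3
  b9: preds {b3,b4,b8}: {b0,b1,b3} ∩ {b0,b2,b4} ∩ {b0,b1,b3,b8} = {b0}; idom=b0

DF derivation:
  b1←b0: walk · to b0
  b1←b8: walk b8→b3→b1 to b0
  b7←b0: walk · to b0
  b7←b5: walk b5→b3→b1 to b0
  b7←b6: walk b6→b5→b3→b1 to b0
  b8←b3: walk · to b3
  b8←b6: walk b6→b5 to b3
  b9←b3: walk b3→b1 to b0
  b9←b4: walk b4→b2 to b0
  b9←b8: walk b8→b3→b1 to b0
  DF(b0)=∅
  DF(b1)={b1,b7,b9}
  DF(b2)={b9}
  DF(b3)={b1,b7,b9}
  DF(b4)={b9}
  DF(b5)={b7,b8}
  DF(b6)={b7,b8}
  DF(b7)=∅
  DF(b8)={b1,b9}
  DF(b9)=∅

φ for u: defs {b0,b5}
  DF⁺ = {b1,b7,b8,b9}

Answer: ["b1", "b7", "b8", "b9"]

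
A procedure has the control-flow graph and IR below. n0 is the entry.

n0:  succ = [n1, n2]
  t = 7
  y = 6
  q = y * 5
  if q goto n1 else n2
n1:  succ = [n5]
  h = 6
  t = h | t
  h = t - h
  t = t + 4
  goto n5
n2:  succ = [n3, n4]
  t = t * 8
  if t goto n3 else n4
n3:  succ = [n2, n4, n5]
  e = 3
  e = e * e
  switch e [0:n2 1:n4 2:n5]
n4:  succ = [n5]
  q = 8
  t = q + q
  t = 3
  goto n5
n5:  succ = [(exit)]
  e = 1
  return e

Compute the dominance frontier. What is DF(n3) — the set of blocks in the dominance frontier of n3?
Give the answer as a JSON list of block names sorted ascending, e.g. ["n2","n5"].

Answer: ["n2", "n4", "n5"]

Working:
idom tree: n1←n0 n2←n0 n3←n2 n4←n2 n5←n0
Dom∩ at merges:
  n2: preds {n0,n3}: {n0} ∩ {n0,n2,n3} = {n0}; idom=n0
  n4: preds {n2,n3}: {n0,n2} ∩ {n0,n2,n3} = {n0,n2}; idom=n2
  n5: preds {n1,n3,n4}: {n0,n1} ∩ {n0,n2,n3} ∩ {n0,n2,n4} = {n0}; idom=n0

DF derivation:
  join n2 pred n0: · stop@n0
  join n2 pred n3: n3→n2 stop@n0
  join n4 pred n2: · stop@n2
  join n4 pred n3: n3 stop@n2
  join n5 pred n1: n1 stop@n0
  join n5 pred n3: n3→n2 stop@n0
  join n5 pred n4: n4→n2 stop@n0
  n0 → ∅
  n1 → {n5}
  n2 → {n2,n5}
  n3 → {n2,n4,n5}
  n4 → {n5}
  n5 → ∅

DF(n3) = ["n2", "n4", "n5"]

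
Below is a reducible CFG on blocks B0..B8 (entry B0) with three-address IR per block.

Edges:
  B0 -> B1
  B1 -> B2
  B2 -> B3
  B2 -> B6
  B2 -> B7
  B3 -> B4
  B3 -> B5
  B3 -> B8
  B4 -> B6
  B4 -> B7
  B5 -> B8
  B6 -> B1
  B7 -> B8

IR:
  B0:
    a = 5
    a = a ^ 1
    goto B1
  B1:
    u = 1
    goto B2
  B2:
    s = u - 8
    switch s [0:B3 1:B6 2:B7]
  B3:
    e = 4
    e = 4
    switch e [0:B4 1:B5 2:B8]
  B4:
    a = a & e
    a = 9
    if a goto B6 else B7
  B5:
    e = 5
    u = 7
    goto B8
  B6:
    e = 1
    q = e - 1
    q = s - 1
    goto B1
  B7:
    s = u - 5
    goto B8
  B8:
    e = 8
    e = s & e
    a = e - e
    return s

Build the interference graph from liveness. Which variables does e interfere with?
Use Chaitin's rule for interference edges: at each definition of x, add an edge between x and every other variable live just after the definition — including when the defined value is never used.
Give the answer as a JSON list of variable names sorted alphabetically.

Block summaries:
  B0 def {a} use ∅
  B1 def {u} use ∅
  B2 def {s} use {u}
  B3 def {e} use ∅
  B4 def {a} use {a,e}
  B5 def {e,u} use ∅
  B6 def {e,q} use {s}
  B7 def {s} use {u}
  B8 def {a,e} use {s}

Live sets:
  B0 li=∅ lo={a}
  B1 li={a} lo={a,u}
  B2 li={a,u} lo={a,s,u}
  B3 li={a,s,u} lo={a,e,s,u}
  B4 li={a,e,s,u} lo={a,s,u}
  B5 li={s} lo={s}
  B6 li={a,s} lo={a}
  B7 li={u} lo={s}
  B8 li={s} lo=∅

Interference:
  a: {e,q,s,u}
  e: {a,s,u}
  q: {a,s}
  s: {a,e,q,u}
  u: {a,e,s}

N(e) = ["a", "s", "u"]

Answer: ["a", "s", "u"]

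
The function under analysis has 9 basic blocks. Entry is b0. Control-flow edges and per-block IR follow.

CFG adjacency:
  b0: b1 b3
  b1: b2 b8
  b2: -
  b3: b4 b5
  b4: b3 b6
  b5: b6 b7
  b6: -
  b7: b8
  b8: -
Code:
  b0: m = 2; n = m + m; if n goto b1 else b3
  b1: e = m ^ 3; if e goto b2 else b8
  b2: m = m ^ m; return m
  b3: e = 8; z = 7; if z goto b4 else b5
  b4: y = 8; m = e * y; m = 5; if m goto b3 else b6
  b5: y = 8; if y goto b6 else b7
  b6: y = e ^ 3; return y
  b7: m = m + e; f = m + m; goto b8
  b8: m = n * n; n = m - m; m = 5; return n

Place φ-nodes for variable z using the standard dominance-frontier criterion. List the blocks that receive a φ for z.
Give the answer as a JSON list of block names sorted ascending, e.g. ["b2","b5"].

idom tree: b1←b0 b2←b1 b3←b0 b4←b3 b5←b3 b6←b3 b7←b5 b8←b0
Join-block Dom:
  b3: preds {b0,b4}: {b0} ∩ {b0,b3,b4} = {b0}; idom=b0
  b6: preds {b4,b5}: {b0,b3,b4} ∩ {b0,b3,b5} = {b0,b3}; idom=b3
  b8: preds {b1,b7}: {b0,b1} ∩ {b0,b3,b5,b7} = {b0}; idom=b0

DF derivation:
  join b3 pred b0: · stop@b0
  join b3 pred b4: b4→b3 stop@b0
  join b6 pred b4: b4 stop@b3
  join b6 pred b5: b5 stop@b3
  join b8 pred b1: b1 stop@b0
  join b8 pred b7: b7→b5→b3 stop@b0
  DF(b0)=∅
  DF(b1)={b8}
  DF(b2)=∅
  DF(b3)={b3,b8}
  DF(b4)={b3,b6}
  DF(b5)={b6,b8}
  DF(b6)=∅
  DF(b7)={b8}
  DF(b8)=∅

φ for z: defs {b3}
  DF⁺ = {b3,b8}

Answer: ["b3", "b8"]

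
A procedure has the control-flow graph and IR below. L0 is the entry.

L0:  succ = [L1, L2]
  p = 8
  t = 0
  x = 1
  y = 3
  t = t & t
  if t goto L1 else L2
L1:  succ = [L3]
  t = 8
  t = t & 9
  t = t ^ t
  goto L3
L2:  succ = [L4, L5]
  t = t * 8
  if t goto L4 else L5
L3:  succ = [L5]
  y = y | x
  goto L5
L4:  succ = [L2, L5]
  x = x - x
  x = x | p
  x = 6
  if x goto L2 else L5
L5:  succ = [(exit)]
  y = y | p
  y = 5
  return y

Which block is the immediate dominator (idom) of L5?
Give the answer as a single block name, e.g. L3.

idom tree: L1←L0 L2←L0 L3←L1 L4←L2 L5←L0
Dom∩ at merges:
  L2: preds {L0,L4}: {L0} ∩ {L0,L2,L4} = {L0}; idom=L0
  L5: preds {L2,L3,L4}: {L0,L2} ∩ {L0,L1,L3} ∩ {L0,L2,L4} = {L0}; idom=L0

idom(L5) = L0

Answer: L0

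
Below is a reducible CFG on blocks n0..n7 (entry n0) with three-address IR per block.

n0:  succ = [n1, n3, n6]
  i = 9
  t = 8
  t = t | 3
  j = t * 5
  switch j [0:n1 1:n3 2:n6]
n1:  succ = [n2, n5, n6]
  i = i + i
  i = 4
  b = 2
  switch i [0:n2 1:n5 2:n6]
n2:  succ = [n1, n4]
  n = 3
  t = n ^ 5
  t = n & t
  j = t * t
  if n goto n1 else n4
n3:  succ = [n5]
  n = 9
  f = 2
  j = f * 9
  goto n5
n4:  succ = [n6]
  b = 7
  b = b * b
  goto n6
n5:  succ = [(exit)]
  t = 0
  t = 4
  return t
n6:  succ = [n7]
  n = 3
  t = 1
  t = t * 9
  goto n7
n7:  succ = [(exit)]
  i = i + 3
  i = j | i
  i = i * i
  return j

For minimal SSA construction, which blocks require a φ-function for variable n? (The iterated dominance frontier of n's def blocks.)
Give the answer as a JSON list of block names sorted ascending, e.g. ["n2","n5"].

Answer: ["n1", "n5", "n6"]

Analysis:
idom tree: n1←n0 n2←n1 n3←n0 n4←n2 n5←n0 n6←n0 n7←n6
Join-block Dom:
  n1: preds {n0,n2}: {n0} ∩ {n0,n1,n2} = {n0}; idom=n0
  n5: preds {n1,n3}: {n0,n1} ∩ {n0,n3} = {n0}; idom=n0
  n6: preds {n0,n1,n4}: {n0} ∩ {n0,n1} ∩ {n0,n1,n2,n4} = {n0}; idom=n0

Frontier:
  n1←n0: walk · to n0
  n1←n2: walk n2→n1 to n0
  n5←n1: walk n1 to n0
  n5←n3: walk n3 to n0
  n6←n0: walk · to n0
  n6←n1: walk n1 to n0
  n6←n4: walk n4→n2→n1 to n0
  n0 → ∅
  n1 → {n1,n5,n6}
  n2 → {n1,n6}
  n3 → {n5}
  n4 → {n6}
  n5 → ∅
  n6 → ∅
  n7 → ∅

φ for n: defs {n2,n3,n6}
  DF⁺ = {n1,n5,n6}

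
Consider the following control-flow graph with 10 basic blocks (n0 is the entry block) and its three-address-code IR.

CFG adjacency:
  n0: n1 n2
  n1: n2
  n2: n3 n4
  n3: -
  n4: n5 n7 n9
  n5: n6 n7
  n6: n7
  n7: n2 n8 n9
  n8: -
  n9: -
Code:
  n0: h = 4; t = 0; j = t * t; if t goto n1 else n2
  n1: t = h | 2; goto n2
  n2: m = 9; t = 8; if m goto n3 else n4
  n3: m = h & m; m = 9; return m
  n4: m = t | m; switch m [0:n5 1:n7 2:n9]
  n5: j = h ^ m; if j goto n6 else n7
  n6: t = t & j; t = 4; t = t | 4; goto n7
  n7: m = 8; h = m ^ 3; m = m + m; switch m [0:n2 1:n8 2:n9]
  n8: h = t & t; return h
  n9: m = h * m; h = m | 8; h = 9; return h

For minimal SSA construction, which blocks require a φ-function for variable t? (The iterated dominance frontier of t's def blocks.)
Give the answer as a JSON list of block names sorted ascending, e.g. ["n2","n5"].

idom tree: n1←n0 n2←n0 n3←n2 n4←n2 n5←n4 n6←n5 n7←n4 n8←n7 n9←n4
Dom at joins:
  n2: preds {n0,n1,n7}: {n0} ∩ {n0,n1} ∩ {n0,n2,n4,n7} = {n0}; idom=n0
  n7: preds {n4,n5,n6}: {n0,n2,n4} ∩ {n0,n2,n4,n5} ∩ {n0,n2,n4,n5,n6} = {n0,n2,n4}; idom=n4
  n9: preds {n4,n7}: {n0,n2,n4} ∩ {n0,n2,n4,n7} = {n0,n2,n4}; idom=n4

DF derivation:
  n2←n0: walk · to n0
  n2←n1: walk n1 to n0
  n2←n7: walk n7→n4→n2 to n0
  n7←n4: walk · to n4
  n7←n5: walk n5 to n4
  n7←n6: walk n6→n5 to n4
  n9←n4: walk · to n4
  n9←n7: walk n7 to n4
  n0 → ∅
  n1 → {n2}
  n2 → {n2}
  n3 → ∅
  n4 → {n2}
  n5 → {n7}
  n6 → {n7}
  n7 → {n2,n9}
  n8 → ∅
  n9 → ∅

φ for t: defs {n0,n1,n2,n6}
  DF⁺ = {n2,n7,n9}

Answer: ["n2", "n7", "n9"]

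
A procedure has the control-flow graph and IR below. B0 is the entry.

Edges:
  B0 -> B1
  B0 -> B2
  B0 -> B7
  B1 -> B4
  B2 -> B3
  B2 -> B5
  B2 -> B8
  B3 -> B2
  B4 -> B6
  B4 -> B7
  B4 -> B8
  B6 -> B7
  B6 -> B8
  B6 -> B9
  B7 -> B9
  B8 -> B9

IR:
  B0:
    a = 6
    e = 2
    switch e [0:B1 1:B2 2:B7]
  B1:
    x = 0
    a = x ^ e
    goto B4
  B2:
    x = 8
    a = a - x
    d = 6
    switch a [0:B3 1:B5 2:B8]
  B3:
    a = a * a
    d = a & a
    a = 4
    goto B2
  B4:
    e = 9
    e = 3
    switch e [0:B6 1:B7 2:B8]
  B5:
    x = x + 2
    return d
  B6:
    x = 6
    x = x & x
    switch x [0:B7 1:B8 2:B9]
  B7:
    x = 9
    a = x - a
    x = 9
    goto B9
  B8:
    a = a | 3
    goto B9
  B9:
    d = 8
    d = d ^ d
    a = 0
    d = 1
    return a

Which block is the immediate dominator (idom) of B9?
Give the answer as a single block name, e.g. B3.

Answer: B0

Derivation:
idom tree: B1←B0 B2←B0 B3←B2 B4←B1 B5←B2 B6←B4 B7←B0 B8←B0 B9←B0
Dom at joins:
  B2: preds {B0,B3}: {B0} ∩ {B0,B2,B3} = {B0}; idom=B0
  B7: preds {B0,B4,B6}: {B0} ∩ {B0,B1,B4} ∩ {B0,B1,B4,B6} = {B0}; idom=B0
  B8: preds {B2,B4,B6}: {B0,B2} ∩ {B0,B1,B4} ∩ {B0,B1,B4,B6} = {B0}; idom=B0
  B9: preds {B6,B7,B8}: {B0,B1,B4,B6} ∩ {B0,B7} ∩ {B0,B8} = {B0}; idom=B0

idom(B9) = B0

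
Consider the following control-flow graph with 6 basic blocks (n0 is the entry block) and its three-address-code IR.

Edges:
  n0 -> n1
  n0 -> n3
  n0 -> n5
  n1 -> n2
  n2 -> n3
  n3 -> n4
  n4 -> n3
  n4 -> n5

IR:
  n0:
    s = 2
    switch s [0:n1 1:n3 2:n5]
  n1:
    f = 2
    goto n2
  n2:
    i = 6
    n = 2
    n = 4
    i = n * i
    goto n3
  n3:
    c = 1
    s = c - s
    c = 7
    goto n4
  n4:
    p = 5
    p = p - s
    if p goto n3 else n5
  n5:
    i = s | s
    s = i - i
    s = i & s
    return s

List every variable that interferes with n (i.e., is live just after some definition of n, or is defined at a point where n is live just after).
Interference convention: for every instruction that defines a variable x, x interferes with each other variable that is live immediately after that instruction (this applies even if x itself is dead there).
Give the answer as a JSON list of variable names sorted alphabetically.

Answer: ["i", "s"]

Analysis:
Block summaries:
  n0: def={s} ue=∅
  n1: def={f} ue=∅
  n2: def={i,n} ue=∅
  n3: def={c,s} ue={s}
  n4: def={p} ue={s}
  n5: def={i,s} ue={s}

Live sets:
  n0 li=∅ lo={s}
  n1 li={s} lo={s}
  n2 li={s} lo={s}
  n3 li={s} lo={s}
  n4 li={s} lo={s}
  n5 li={s} lo=∅

Interfere edges:
  c — {s}
  f — {s}
  i — {n,s}
  n — {i,s}
  p — {s}
  s — {c,f,i,n,p}

N(n) = ["i", "s"]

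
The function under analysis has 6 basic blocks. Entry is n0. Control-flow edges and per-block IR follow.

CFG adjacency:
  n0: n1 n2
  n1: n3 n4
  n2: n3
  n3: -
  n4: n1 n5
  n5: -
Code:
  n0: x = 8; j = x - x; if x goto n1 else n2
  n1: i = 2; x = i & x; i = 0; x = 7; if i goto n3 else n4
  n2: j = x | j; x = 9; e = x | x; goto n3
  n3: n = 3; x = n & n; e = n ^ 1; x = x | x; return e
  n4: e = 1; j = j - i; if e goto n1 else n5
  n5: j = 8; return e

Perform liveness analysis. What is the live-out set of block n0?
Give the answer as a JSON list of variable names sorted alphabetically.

Per-block:
  n0: def={j,x} ue=∅
  n1: def={i,x} ue={x}
  n2: def={e,j,x} ue={j,x}
  n3: def={e,n,x} ue=∅
  n4: def={e,j} ue={i,j}
  n5: def={j} ue={e}

Live sets:
  n0 li=∅ lo={j,x}
  n1 li={j,x} lo={i,j,x}
  n2 li={j,x} lo=∅
  n3 li=∅ lo=∅
  n4 li={i,j,x} lo={e,j,x}
  n5 li={e} lo=∅

live-out(n0) = ["j", "x"]

Answer: ["j", "x"]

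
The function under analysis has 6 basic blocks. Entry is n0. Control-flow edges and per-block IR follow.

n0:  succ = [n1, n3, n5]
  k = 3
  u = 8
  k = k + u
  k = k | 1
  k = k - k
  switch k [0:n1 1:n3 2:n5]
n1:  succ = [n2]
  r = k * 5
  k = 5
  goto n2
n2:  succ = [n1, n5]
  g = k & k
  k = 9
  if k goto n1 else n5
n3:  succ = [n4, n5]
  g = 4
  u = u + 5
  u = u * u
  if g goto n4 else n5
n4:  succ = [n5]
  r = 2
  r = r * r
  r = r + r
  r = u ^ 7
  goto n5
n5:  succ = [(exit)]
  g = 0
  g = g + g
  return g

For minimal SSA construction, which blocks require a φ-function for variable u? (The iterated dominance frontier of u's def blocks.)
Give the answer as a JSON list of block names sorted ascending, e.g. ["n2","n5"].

Answer: ["n5"]

Working:
idom tree: n1←n0 n2←n1 n3←n0 n4←n3 n5←n0
Join-block Dom:
  n1: preds {n0,n2}: {n0} ∩ {n0,n1,n2} = {n0}; idom=n0
  n5: preds {n0,n2,n3,n4}: {n0} ∩ {n0,n1,n2} ∩ {n0,n3} ∩ {n0,n3,n4} = {n0}; idom=n0

Frontier:
  join n1 pred n0: · stop@n0
  join n1 pred n2: n2→n1 stop@n0
  join n5 pred n0: · stop@n0
  join n5 pred n2: n2→n1 stop@n0
  join n5 pred n3: n3 stop@n0
  join n5 pred n4: n4→n3 stop@n0
  DF(n0)=∅
  DF(n1)={n1,n5}
  DF(n2)={n1,n5}
  DF(n3)={n5}
  DF(n4)={n5}
  DF(n5)=∅

φ for u: defs {n0,n3}
  DF⁺ = {n5}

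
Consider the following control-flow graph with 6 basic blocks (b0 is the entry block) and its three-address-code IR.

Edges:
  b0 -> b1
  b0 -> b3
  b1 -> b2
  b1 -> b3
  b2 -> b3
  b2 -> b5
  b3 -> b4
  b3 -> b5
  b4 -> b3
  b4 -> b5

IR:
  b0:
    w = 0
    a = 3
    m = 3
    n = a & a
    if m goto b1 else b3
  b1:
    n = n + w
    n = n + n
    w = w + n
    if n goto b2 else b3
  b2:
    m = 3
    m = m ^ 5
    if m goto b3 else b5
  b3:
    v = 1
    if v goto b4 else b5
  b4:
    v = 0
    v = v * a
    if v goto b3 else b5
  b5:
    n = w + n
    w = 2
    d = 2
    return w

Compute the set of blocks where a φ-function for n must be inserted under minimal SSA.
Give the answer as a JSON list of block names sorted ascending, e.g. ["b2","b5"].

Answer: ["b3", "b5"]

Derivation:
idom tree: b1←b0 b2←b1 b3←b0 b4←b3 b5←b0
Join-block Dom:
  b3: preds {b0,b1,b2,b4}: {b0} ∩ {b0,b1} ∩ {b0,b1,b2} ∩ {b0,b3,b4} = {b0}; idom=b0
  b5: preds {b2,b3,b4}: {b0,b1,b2} ∩ {b0,b3} ∩ {b0,b3,b4} = {b0}; idom=b0

Frontier:
  b3←b0: walk · to b0
  b3←b1: walk b1 to b0
  b3←b2: walk b2→b1 to b0
  b3←b4: walk b4→b3 to b0
  b5←b2: walk b2→b1 to b0
  b5←b3: walk b3 to b0
  b5←b4: walk b4→b3 to b0
  b0 → ∅
  b1 → {b3,b5}
  b2 → {b3,b5}
  b3 → {b3,b5}
  b4 → {b3,b5}
  b5 → ∅

φ for n: defs {b0,b1,b5}
  DF⁺ = {b3,b5}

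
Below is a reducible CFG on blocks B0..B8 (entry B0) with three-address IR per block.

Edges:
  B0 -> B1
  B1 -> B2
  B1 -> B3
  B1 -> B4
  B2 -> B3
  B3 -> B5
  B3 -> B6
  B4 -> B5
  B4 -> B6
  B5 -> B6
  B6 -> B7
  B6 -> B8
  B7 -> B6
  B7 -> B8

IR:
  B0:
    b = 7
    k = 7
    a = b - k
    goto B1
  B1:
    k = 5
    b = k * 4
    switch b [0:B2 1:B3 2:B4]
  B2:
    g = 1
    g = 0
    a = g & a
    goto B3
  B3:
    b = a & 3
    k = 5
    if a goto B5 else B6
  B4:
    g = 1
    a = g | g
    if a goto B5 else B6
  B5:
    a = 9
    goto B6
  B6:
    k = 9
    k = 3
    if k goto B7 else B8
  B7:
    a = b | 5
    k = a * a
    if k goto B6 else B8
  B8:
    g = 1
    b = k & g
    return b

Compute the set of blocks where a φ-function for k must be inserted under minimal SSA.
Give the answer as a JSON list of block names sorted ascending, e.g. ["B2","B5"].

Answer: ["B5", "B6", "B8"]

Working:
idom tree: B1←B0 B2←B1 B3←B1 B4←B1 B5←B1 B6←B1 B7←B6 B8←B6
Dom∩ at merges:
  B3: preds {B1,B2}: {B0,B1} ∩ {B0,B1,B2} = {B0,B1}; idom=B1
  B5: preds {B3,B4}: {B0,B1,B3} ∩ {B0,B1,B4} = {B0,B1}; idom=B1
  B6: preds {B3,B4,B5,B7}: {B0,B1,B3} ∩ {B0,B1,B4} ∩ {B0,B1,B5} ∩ {B0,B1,B6,B7} = {B0,B1}; idom=B1
  B8: preds {B6,B7}: {B0,B1,B6} ∩ {B0,B1,B6,B7} = {B0,B1,B6}; idom=B6

DF derivation:
  join B3 pred B1: · stop@B1
  join B3 pred B2: B2 stop@B1
  join B5 pred B3: B3 stop@B1
  join B5 pred B4: B4 stop@B1
  join B6 pred B3: B3 stop@B1
  join B6 pred B4: B4 stop@B1
  join B6 pred B5: B5 stop@B1
  join B6 pred B7: B7→B6 stop@B1
  join B8 pred B6: · stop@B6
  join B8 pred B7: B7 stop@B6
  DF(B0)=∅
  DF(B1)=∅
  DF(B2)={B3}
  DF(B3)={B5,B6}
  DF(B4)={B5,B6}
  DF(B5)={B6}
  DF(B6)={B6}
  DF(B7)={B6,B8}
  DF(B8)=∅

φ for k: defs {B0,B1,B3,B6,B7}
  DF⁺ = {B5,B6,B8}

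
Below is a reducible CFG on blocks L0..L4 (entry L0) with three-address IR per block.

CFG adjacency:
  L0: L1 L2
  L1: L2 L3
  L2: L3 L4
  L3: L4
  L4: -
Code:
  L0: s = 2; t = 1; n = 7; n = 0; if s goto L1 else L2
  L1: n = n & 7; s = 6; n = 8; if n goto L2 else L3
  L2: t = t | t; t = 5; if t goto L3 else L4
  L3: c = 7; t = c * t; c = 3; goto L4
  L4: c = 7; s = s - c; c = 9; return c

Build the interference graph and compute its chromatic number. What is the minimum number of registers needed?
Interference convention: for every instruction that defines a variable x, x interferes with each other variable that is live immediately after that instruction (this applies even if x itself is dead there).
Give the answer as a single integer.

Block summaries:
  L0: def={n,s,t} ue=∅
  L1: def={n,s} ue={n}
  L2: def={t} ue={t}
  L3: def={c,t} ue={t}
  L4: def={c,s} ue={s}

Liveness:
  L0 li=∅ lo={n,s,t}
  L1 li={n,t} lo={s,t}
  L2 li={s,t} lo={s,t}
  L3 li={s,t} lo={s}
  L4 li={s} lo=∅

Interference:
  c — {s,t}
  n — {s,t}
  s — {c,n,t}
  t — {c,n,s}

Colouring:
  lower bound: {c,s,t} mutually conflict ⇒ χ ≥ 3
  3-colouring: c0={s}  c1={t}  c2={c,n}
  χ = 3

Answer: 3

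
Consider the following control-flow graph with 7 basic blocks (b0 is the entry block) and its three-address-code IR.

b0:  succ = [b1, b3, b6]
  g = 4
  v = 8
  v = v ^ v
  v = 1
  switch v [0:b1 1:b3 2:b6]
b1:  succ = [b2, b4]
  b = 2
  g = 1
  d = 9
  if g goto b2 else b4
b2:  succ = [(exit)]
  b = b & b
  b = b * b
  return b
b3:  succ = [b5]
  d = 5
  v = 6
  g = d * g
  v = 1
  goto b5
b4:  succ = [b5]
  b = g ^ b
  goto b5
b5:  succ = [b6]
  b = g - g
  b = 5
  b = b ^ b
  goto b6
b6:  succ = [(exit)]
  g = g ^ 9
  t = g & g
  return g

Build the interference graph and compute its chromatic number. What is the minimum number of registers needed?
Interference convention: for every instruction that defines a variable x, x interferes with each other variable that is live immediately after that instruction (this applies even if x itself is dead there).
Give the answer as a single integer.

def/use:
  b0 def {g,v} use ∅
  b1 def {b,d,g} use ∅
  b2 def {b} use {b}
  b3 def {d,g,v} use {g}
  b4 def {b} use {b,g}
  b5 def {b} use {g}
  b6 def {g,t} use {g}

Liveness:
  b0: in=∅ out={g}
  b1: in=∅ out={b,g}
  b2: in={b} out=∅
  b3: in={g} out={g}
  b4: in={b,g} out={g}
  b5: in={g} out={g}
  b6: in={g} out=∅

Conflict graph:
  b↔{d,g}
  d↔{b,g,v}
  g↔{b,d,t,v}
  t↔{g}
  v↔{d,g}

Colouring:
  lower bound: {b,d,g} mutually conflict ⇒ χ ≥ 3
  assign b→c2 d→c1 g→c0 t→c1 v→c2 — no edge inside a register ⇒ χ ≤ 3
  χ = 3

Answer: 3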